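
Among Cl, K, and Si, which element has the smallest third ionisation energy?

Si

After 2 electrons have been removed, what remains? Cl²⁺ still has 5 valence electrons; K²⁺ is already 1 electron into the core; Si²⁺ still has 2 valence electrons.
Core electrons are held far more tightly than valence electrons, so K tops the IE_3 order.
Valence configurations: Cl²⁺ [Ne]3s²3p³, Si²⁺ [Ne]3s².
Approximate IE_3 values (kJ/mol): Cl 3822, K 4420, Si 3232.
Hence IE_3: Si < Cl < K.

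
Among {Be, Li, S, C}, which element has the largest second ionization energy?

Li

The second ionization energy removes an electron from the +1 ion. For each element: Be⁺ still has 1 valence electron; Li⁺ is the bare [He] core; S⁺ still has 5 valence electrons; C⁺ still has 3 valence electrons.
Core electrons are held far more tightly than valence electrons, so Li tops the IE_2 order.
Valence configurations: Be⁺ [He]2s¹, S⁺ [Ne]3s²3p³, C⁺ [He]2s²2p¹.
Approximate IE_2 values (kJ/mol): Be 1757, Li 7298, S 2252, C 2353.
So the second ionization energies run Be < S < C < Li.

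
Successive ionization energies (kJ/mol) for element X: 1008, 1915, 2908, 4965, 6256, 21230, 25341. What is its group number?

Look for the largest jump between consecutive ionization energies: IE6/IE5 ≈ 3.4, far larger than any earlier ratio.
That jump marks the point where a core electron is being removed. So the atom has 5 valence electrons.
A main-group element with 5 valence electrons is in group 15.

Group 15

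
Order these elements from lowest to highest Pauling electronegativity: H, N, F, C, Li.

Li < H < C < N < F

Electronegativity increases across a period and decreases down a group, tracking effective nuclear charge and atomic size.
Neither a single period nor a single group — weigh both effects.
H > Li: H sits above Li in group 1, so the down-group effect alone puts H higher.
C > H: period and group pull opposite ways; the across-period shift dominates (2.55 vs 2.20).
N > C: N lies to the right of C in period 2, so the across-period effect alone puts N higher.
F > N: both are in period 2; the period trend gives F the larger value.
Approximate values (Pauling): H 2.20, Li 0.98, C 2.55, N 3.04, F 3.98.
So from lowest to highest: Li < H < C < N < F.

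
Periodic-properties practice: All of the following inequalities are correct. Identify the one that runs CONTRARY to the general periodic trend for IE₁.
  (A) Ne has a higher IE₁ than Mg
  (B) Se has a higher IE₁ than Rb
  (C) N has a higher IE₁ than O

The general trend: IE₁ increases across a period and decreases down a group.
(A) Ne (period 2, group 18) vs Mg (period 3, group 2): the stated order agrees with the simple trend.
(B) Se (period 4, group 16) vs Rb (period 5, group 1): the stated order agrees with the simple trend.
(C) N (period 2, group 15) vs O (period 2, group 16): the stated order contradicts the simple trend.
The exception is (C): pairing an electron in O's 2p⁴ costs repulsion energy, so O ionizes more easily than half-filled N (2p³).

(C)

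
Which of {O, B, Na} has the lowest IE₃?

B

IE_3 is the cost of taking one more electron from the +2 cation: O²⁺ still has 4 valence electrons; B²⁺ still has 1 valence electron; Na²⁺ is already 1 electron into the core.
Pulling an electron out of a noble-gas core costs far more than removing a remaining valence electron, so Na sits at the high end of IE_3.
Valence configurations: O²⁺ [He]2s²2p², B²⁺ [He]2s¹.
The numbers (kJ/mol): O 5300, B 3660, Na 6910.
Putting it together, IE_3: B < O < Na.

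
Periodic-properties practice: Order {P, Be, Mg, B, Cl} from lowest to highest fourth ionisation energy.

P < Cl < Mg < Be < B

IE_4 is the cost of taking one more electron from the +3 cation: P³⁺ still has 2 valence electrons; Be³⁺ is already 1 electron into the core; Mg³⁺ is already 1 electron into the core; B³⁺ is the bare [He] core; Cl³⁺ still has 4 valence electrons.
Breaking into a closed-shell core is much more expensive than removing a leftover valence electron — Mg, Be and B have the largest IE_4 here.
Valence configurations: P³⁺ [Ne]3s², Cl³⁺ [Ne]3s²3p².
Tabulated IE_4 (kJ/mol): P 4964, Be 21007, Mg 10543, B 25026, Cl 5159.
Putting it together, IE_4: P < Cl < Mg < Be < B.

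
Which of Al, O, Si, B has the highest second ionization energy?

O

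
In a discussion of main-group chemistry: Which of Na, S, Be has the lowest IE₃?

Consider each +2 ion: Na²⁺ is already 1 electron into the core; S²⁺ still has 4 valence electrons; Be²⁺ is the bare [He] core.
Breaking into a closed-shell core is much more expensive than removing a leftover valence electron — Na and Be have the largest IE_3 here.
The numbers (kJ/mol): Na 6910, S 3357, Be 14849.
Hence IE_3: S < Na < Be.

S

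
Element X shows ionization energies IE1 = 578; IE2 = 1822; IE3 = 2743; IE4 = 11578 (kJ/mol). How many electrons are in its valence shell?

Look for the largest jump between consecutive ionization energies: IE4/IE3 ≈ 4.2, far larger than any earlier ratio.
That jump marks the point where a core electron is being removed. So the atom has 3 valence electrons.

3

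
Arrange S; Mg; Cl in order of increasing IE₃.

The third ionization energy removes an electron from the +2 ion. For each element: S²⁺ still has 4 valence electrons; Mg²⁺ is the bare [Ne] core; Cl²⁺ still has 5 valence electrons.
Pulling an electron out of a noble-gas core costs far more than removing a remaining valence electron, so Mg sits at the high end of IE_3.
Valence configurations: S²⁺ [Ne]3s²3p², Cl²⁺ [Ne]3s²3p³.
The numbers (kJ/mol): S 3357, Mg 7733, Cl 3822.
Overall IE_3 order: S < Cl < Mg.

S, Cl, Mg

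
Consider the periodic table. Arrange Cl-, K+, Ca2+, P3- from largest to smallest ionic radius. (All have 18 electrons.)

P3- > Cl- > K+ > Ca2+

All of these have 18 electrons, so size is governed by nuclear charge alone: the more protons, the stronger the pull on the same electron cloud, and the smaller the ion.
Nuclear charges: Ca2+ (Z=20), K+ (Z=19), Cl- (Z=17), P3- (Z=15).
Largest to smallest: P3- > Cl- > K+ > Ca2+.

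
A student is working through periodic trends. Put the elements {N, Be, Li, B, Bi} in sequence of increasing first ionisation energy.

Li < Bi < B < Be < N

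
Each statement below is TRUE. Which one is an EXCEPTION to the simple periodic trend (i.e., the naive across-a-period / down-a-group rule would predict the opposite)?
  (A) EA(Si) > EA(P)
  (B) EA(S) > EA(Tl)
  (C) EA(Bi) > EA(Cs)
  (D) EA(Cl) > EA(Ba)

(A)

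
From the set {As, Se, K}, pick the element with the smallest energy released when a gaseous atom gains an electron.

K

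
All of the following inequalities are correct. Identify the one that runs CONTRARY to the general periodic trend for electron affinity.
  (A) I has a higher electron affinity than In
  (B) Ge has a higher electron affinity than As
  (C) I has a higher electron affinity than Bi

(B)

The general trend: electron affinity increases across a period and decreases down a group.
(A) I (period 5, group 17) vs In (period 5, group 13): the stated order agrees with the simple trend.
(B) Ge (period 4, group 14) vs As (period 4, group 15): the stated order contradicts the simple trend.
(C) I (period 5, group 17) vs Bi (period 6, group 15): the stated order agrees with the simple trend.
The exception is (B): adding an electron to As's half-filled 4p³ is unfavourable, so Ge (4p²) has the more exothermic EA.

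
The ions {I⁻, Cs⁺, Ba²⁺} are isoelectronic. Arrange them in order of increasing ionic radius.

Ba²⁺ < Cs⁺ < I⁻

All of these have 54 electrons, so size is governed by nuclear charge alone: the more protons, the stronger the pull on the same electron cloud, and the smaller the ion.
Nuclear charges: Ba²⁺ (Z=56), Cs⁺ (Z=55), I⁻ (Z=53).
Smallest to largest: Ba²⁺ < Cs⁺ < I⁻.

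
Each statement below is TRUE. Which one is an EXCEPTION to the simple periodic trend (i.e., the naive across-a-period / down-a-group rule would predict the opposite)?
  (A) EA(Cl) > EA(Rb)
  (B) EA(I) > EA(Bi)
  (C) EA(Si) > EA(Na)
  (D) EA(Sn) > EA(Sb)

(D)

The general trend: electron affinity increases across a period and decreases down a group.
(A) Cl (period 3, group 17) vs Rb (period 5, group 1): the stated order agrees with the simple trend.
(B) I (period 5, group 17) vs Bi (period 6, group 15): the stated order agrees with the simple trend.
(C) Si (period 3, group 14) vs Na (period 3, group 1): the stated order agrees with the simple trend.
(D) Sn (period 5, group 14) vs Sb (period 5, group 15): the stated order contradicts the simple trend.
The exception is (D): adding an electron to Sb's half-filled 5p³ is unfavourable, so Sn has the more exothermic EA.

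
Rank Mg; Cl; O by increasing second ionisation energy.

After 1 electron has been removed, what remains? Mg⁺ still has 1 valence electron; Cl⁺ still has 6 valence electrons; O⁺ still has 5 valence electrons.
All are still removing valence electrons, so compare the +1 ions as you would atoms: IE_2 generally rises across a period (higher Z_eff) and falls down a group (larger shell), subject to the usual subshell exceptions.
Valence configurations: Mg⁺ [Ne]3s¹, Cl⁺ [Ne]3s²3p⁴, O⁺ [He]2s²2p³.
Tabulated IE_2 (kJ/mol): Mg 1451, Cl 2298, O 3388.
Putting it together, IE_2: Mg < Cl < O.

Mg < Cl < O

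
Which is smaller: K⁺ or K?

Forming K⁺ removes 1 electron from K. Fewer electrons for the same nuclear charge means less shielding and a higher Z_eff on the remaining electrons, and for main-group metals the entire outer shell is lost.
A cation is smaller than its parent atom: K⁺ < K.

K⁺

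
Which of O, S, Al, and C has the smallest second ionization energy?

IE_2 is the cost of taking one more electron from the +1 cation: O⁺ still has 5 valence electrons; S⁺ still has 5 valence electrons; Al⁺ still has 2 valence electrons; C⁺ still has 3 valence electrons.
All are still removing valence electrons, so compare the +1 ions as you would atoms: IE_2 generally rises across a period (higher Z_eff) and falls down a group (larger shell), subject to the usual subshell exceptions.
Valence configurations: O⁺ [He]2s²2p³, S⁺ [Ne]3s²3p³, Al⁺ [Ne]3s², C⁺ [He]2s²2p¹.
The numbers (kJ/mol): O 3388, S 2252, Al 1817, C 2353.
So the second ionization energies run Al < S < C < O.

Al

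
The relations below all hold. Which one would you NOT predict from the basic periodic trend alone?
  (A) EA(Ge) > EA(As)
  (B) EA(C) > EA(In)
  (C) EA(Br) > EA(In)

(A)

The general trend: electron affinity increases across a period and decreases down a group.
(A) Ge (period 4, group 14) vs As (period 4, group 15): the stated order contradicts the simple trend.
(B) C (period 2, group 14) vs In (period 5, group 13): the stated order agrees with the simple trend.
(C) Br (period 4, group 17) vs In (period 5, group 13): the stated order agrees with the simple trend.
The exception is (A): adding an electron to As's half-filled 4p³ is unfavourable, so Ge (4p²) has the more exothermic EA.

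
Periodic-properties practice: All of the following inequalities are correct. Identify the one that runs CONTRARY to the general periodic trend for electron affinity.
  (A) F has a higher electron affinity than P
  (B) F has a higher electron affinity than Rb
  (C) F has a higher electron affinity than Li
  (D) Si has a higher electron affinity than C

(D)

The general trend: electron affinity increases across a period and decreases down a group.
(A) F (period 2, group 17) vs P (period 3, group 15): the stated order agrees with the simple trend.
(B) F (period 2, group 17) vs Rb (period 5, group 1): the stated order agrees with the simple trend.
(C) F (period 2, group 17) vs Li (period 2, group 1): the stated order agrees with the simple trend.
(D) Si (period 3, group 14) vs C (period 2, group 14): the stated order contradicts the simple trend.
The exception is (D): Si's larger, more diffuse 3p orbitals accept an added electron slightly more readily than C's compact 2p.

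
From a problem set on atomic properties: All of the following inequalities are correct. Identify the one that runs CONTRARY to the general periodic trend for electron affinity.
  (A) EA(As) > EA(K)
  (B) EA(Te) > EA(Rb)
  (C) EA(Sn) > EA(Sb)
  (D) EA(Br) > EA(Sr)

(C)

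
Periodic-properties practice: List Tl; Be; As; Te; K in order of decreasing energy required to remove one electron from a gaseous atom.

As > Be > Te > Tl > K

Be is in period 2, group 2; K is in period 4, group 1; As is in period 4, group 15; Te is in period 5, group 16; Tl is in period 6, group 13.
Across a period the outer electron is held more tightly (higher IE₁); down a group it sits in a higher shell, more shielded, and comes off more easily.
These span different periods and groups, so the two trends combine.
Tl > K: the two effects oppose for this pair; the across-period effect wins (589 vs 419 kJ/mol).
Te > Tl: both effects reinforce here, so Te is clearly the higher of the two.
Be > Te: the two effects oppose for this pair; the down-group effect wins (900 vs 869 kJ/mol).
As > Be: period and group pull opposite ways; the across-period shift dominates (947 vs 900 kJ/mol).
Tabulated first ionization energy (kJ/mol): Be 900, K 419, As 947, Te 869, Tl 589.
So from highest to lowest: As > Be > Te > Tl > K.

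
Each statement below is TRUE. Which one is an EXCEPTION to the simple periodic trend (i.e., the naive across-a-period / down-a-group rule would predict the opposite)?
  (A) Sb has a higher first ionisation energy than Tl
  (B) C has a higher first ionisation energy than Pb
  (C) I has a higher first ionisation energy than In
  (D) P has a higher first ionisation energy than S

(D)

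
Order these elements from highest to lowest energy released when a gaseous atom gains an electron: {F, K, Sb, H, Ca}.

F > Sb > H > K > Ca

Electron affinity generally becomes more exothermic across a period toward the halogens and less exothermic down a group.
Neither a single period nor a single group — weigh both effects.
K > Ca: this pair runs against the simple trend — see the exception note.
H > K: H sits above K in group 1, so the down-group effect alone puts H higher.
Sb > H: the two effects oppose for this pair; the across-period effect wins (103 vs 73 kJ/mol).
F > Sb: relative to Sb, both the across-period and down-group shifts push F's electron affinity up.
Note the exception: K has a higher electron affinity than Ca, contrary to the simple trend — adding an electron to Ca (ns²) has to open a new, higher-energy np subshell, which is unfavourable.
Tabulated electron affinity (kJ/mol): H 73, F 328, K 48, Ca 2, Sb 103.
So from highest to lowest: F > Sb > H > K > Ca.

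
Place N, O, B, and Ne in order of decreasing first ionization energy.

Ne > N > O > B

B is in period 2, group 13; N is in period 2, group 15; O is in period 2, group 16; Ne is in period 2, group 18.
Removing the outermost electron gets harder across a period and easier down a group.
All lie in period 2; the across-period trend (first ionization energy increases left to right) applies, with the exception below.
Note the exception: N has a higher first ionization energy than O, contrary to the simple trend — pairing an electron in O's 2p⁴ costs repulsion energy, so O ionizes more easily than half-filled N (2p³).
Approximate values (kJ/mol): B 801, N 1402, O 1314, Ne 2081.
So from highest to lowest: Ne > N > O > B.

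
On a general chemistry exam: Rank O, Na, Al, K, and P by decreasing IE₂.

Na, O, K, P, Al

After 1 electron has been removed, what remains? O⁺ still has 5 valence electrons; Na⁺ is the bare [Ne] core; Al⁺ still has 2 valence electrons; K⁺ is the bare [Ar] core; P⁺ still has 4 valence electrons.
Usually core removal costs more than valence removal, but here the competition is close: a tightly held n=2 valence electron can cost more to remove than an n=3 core electron, so the actual values have to decide it.
Valence configurations: O⁺ [He]2s²2p³, Al⁺ [Ne]3s², P⁺ [Ne]3s²3p².
The numbers (kJ/mol): O 3388, Na 4562, Al 1817, K 3052, P 1907.
Overall IE_2 order: Al < P < K < O < Na.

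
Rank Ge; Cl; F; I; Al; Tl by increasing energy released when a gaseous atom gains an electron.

Electron affinity generally becomes more exothermic across a period toward the halogens and less exothermic down a group.
Here both period and group differ, so the two effects have to be weighed against each other.
Al > Tl: Al sits above Tl in group 13, so the down-group effect alone puts Al higher.
Ge > Al: period and group pull opposite ways; the across-period shift dominates (119 vs 42 kJ/mol).
I > Ge: period and group pull opposite ways; the across-period shift dominates (295 vs 119 kJ/mol).
F > I: they share group 17; the group trend gives F the larger value.
Cl > F: this pair runs against the simple trend — see the exception note.
Note the exception: Cl has a higher electron affinity than F, contrary to the simple trend — F's small 2p subshell makes the incoming electron feel strong e⁻–e⁻ repulsion, so Cl actually releases more energy on gaining an electron.
Tabulated electron affinity (kJ/mol): F 328, Al 42, Cl 349, Ge 119, I 295, Tl 19.
So from lowest to highest: Tl < Al < Ge < I < F < Cl.

Tl < Al < Ge < I < F < Cl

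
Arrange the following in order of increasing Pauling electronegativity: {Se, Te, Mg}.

Mg < Te < Se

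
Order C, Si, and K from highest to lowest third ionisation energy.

C, K, Si

After 2 electrons have been removed, what remains? C²⁺ still has 2 valence electrons; Si²⁺ still has 2 valence electrons; K²⁺ is already 1 electron into the core.
Usually core removal costs more than valence removal, but here the competition is close: a tightly held n=2 valence electron can cost more to remove than an n=3 core electron, so the actual values have to decide it.
Valence configurations: C²⁺ [He]2s², Si²⁺ [Ne]3s².
The numbers (kJ/mol): C 4620, Si 3232, K 4420.
Hence IE_3: Si < K < C.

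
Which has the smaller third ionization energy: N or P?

P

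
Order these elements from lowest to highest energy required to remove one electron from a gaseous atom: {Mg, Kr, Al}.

Al, Mg, Kr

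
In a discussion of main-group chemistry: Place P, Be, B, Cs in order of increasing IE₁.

Cs < B < Be < P

Across a period the outer electron is held more tightly (higher IE₁); down a group it sits in a higher shell, more shielded, and comes off more easily.
These span different periods and groups, so the two trends combine.
B > Cs: both effects reinforce here, so B is clearly the higher of the two.
Be > B: this pair runs against the simple trend — see the exception note.
P > Be: the two effects oppose for this pair; the across-period effect wins (1012 vs 900 kJ/mol).
Note the exception: Be has a higher first ionization energy than B, contrary to the simple trend — removing B's lone 2p electron is easier than breaking Be's filled 2s².
For reference (kJ/mol): Be 900, B 801, P 1012, Cs 376.
So from lowest to highest: Cs < B < Be < P.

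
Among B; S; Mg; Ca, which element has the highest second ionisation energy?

Consider each +1 ion: B⁺ still has 2 valence electrons; S⁺ still has 5 valence electrons; Mg⁺ still has 1 valence electron; Ca⁺ still has 1 valence electron.
All are still removing valence electrons, so compare the +1 ions as you would atoms: IE_2 generally rises across a period (higher Z_eff) and falls down a group (larger shell), subject to the usual subshell exceptions.
Valence configurations: B⁺ [He]2s², S⁺ [Ne]3s²3p³, Mg⁺ [Ne]3s¹, Ca⁺ [Ar]4s¹.
The numbers (kJ/mol): B 2427, S 2252, Mg 1451, Ca 1145.
Overall IE_2 order: Ca < Mg < S < B.

B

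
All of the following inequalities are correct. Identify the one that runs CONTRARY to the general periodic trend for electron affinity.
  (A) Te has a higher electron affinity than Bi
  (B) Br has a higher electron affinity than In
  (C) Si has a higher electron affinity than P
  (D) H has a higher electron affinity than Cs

The general trend: electron affinity increases across a period and decreases down a group.
(A) Te (period 5, group 16) vs Bi (period 6, group 15): the stated order agrees with the simple trend.
(B) Br (period 4, group 17) vs In (period 5, group 13): the stated order agrees with the simple trend.
(C) Si (period 3, group 14) vs P (period 3, group 15): the stated order contradicts the simple trend.
(D) H (period 1, group 1) vs Cs (period 6, group 1): the stated order agrees with the simple trend.
The exception is (C): adding an electron to P's half-filled 3p³ is unfavourable, so Si (3p²) has the more exothermic EA.

(C)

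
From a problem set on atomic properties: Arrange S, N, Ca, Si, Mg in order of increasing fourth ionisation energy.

Si < S < Ca < N < Mg

IE_4 is the cost of taking one more electron from the +3 cation: S³⁺ still has 3 valence electrons; N³⁺ still has 2 valence electrons; Ca³⁺ is already 1 electron into the core; Si³⁺ still has 1 valence electron; Mg³⁺ is already 1 electron into the core.
Usually core removal costs more than valence removal, but here the competition is close: a tightly held n=2 valence electron can cost more to remove than an n=3 core electron, so the actual values have to decide it.
Valence configurations: S³⁺ [Ne]3s²3p¹, N³⁺ [He]2s², Si³⁺ [Ne]3s¹.
Tabulated IE_4 (kJ/mol): S 4556, N 7475, Ca 6491, Si 4356, Mg 10543.
So the fourth ionization energies run Si < S < Ca < N < Mg.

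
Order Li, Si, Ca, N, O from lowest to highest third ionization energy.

Si < N < Ca < O < Li

Consider each +2 ion: Li²⁺ is already 1 electron into the core; Si²⁺ still has 2 valence electrons; Ca²⁺ is the bare [Ar] core; N²⁺ still has 3 valence electrons; O²⁺ still has 4 valence electrons.
Usually core removal costs more than valence removal, but here the competition is close: a tightly held n=2 valence electron can cost more to remove than an n=3 core electron, so the actual values have to decide it.
Valence configurations: Si²⁺ [Ne]3s², N²⁺ [He]2s²2p¹, O²⁺ [He]2s²2p².
The numbers (kJ/mol): Li 11815, Si 3232, Ca 4912, N 4578, O 5300.
Overall IE_3 order: Si < N < Ca < O < Li.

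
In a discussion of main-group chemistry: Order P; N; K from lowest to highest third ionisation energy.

P < K < N

After 2 electrons have been removed, what remains? P²⁺ still has 3 valence electrons; N²⁺ still has 3 valence electrons; K²⁺ is already 1 electron into the core.
Usually core removal costs more than valence removal, but here the competition is close: a tightly held n=2 valence electron can cost more to remove than an n=3 core electron, so the actual values have to decide it.
Valence configurations: P²⁺ [Ne]3s²3p¹, N²⁺ [He]2s²2p¹.
Tabulated IE_3 (kJ/mol): P 2914, N 4578, K 4420.
Hence IE_3: P < K < N.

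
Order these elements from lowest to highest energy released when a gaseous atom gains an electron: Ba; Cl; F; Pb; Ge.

F is in period 2, group 17; Cl is in period 3, group 17; Ge is in period 4, group 14; Ba is in period 6, group 2; Pb is in period 6, group 14.
Adding an electron releases more energy for atoms nearer the top right (short of the noble gases).
These span different periods and groups, so the two trends combine.
Pb > Ba: Pb lies to the right of Ba in period 6, so the across-period effect alone puts Pb higher.
Ge > Pb: they share group 14; the group trend gives Ge the larger value.
F > Ge: relative to Ge, both the across-period and down-group shifts push F's electron affinity up.
Cl > F: this pair runs against the simple trend — see the exception note.
Note the exception: Cl has a higher electron affinity than F, contrary to the simple trend — F's small 2p subshell makes the incoming electron feel strong e⁻–e⁻ repulsion, so Cl actually releases more energy on gaining an electron.
Tabulated electron affinity (kJ/mol): F 328, Cl 349, Ge 119, Ba 14, Pb 35.
So from lowest to highest: Ba < Pb < Ge < F < Cl.

Ba < Pb < Ge < F < Cl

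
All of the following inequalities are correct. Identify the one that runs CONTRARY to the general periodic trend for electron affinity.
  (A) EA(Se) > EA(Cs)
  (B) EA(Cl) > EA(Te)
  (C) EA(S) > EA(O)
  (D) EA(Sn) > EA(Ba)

The general trend: electron affinity increases across a period and decreases down a group.
(A) Se (period 4, group 16) vs Cs (period 6, group 1): the stated order agrees with the simple trend.
(B) Cl (period 3, group 17) vs Te (period 5, group 16): the stated order agrees with the simple trend.
(C) S (period 3, group 16) vs O (period 2, group 16): the stated order contradicts the simple trend.
(D) Sn (period 5, group 14) vs Ba (period 6, group 2): the stated order agrees with the simple trend.
The exception is (C): the compact 2p subshell of O repels the added electron more than S's larger 3p does.

(C)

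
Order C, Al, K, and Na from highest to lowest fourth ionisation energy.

The fourth ionization energy removes an electron from the +3 ion. For each element: C³⁺ still has 1 valence electron; Al³⁺ is the bare [Ne] core; K³⁺ is already 2 electrons into the core; Na³⁺ is already 2 electrons into the core.
Usually core removal costs more than valence removal, but here the competition is close: a tightly held n=2 valence electron can cost more to remove than an n=3 core electron, so the actual values have to decide it.
Approximate IE_4 values (kJ/mol): C 6223, Al 11577, K 5877, Na 9543.
So the fourth ionization energies run K < C < Na < Al.

Al, Na, C, K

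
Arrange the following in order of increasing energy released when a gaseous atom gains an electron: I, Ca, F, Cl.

F is in period 2, group 17; Cl is in period 3, group 17; Ca is in period 4, group 2; I is in period 5, group 17.
EA tends to increase across a period and decrease down a group, though the pattern is less regular than for IE or radius.
Neither a single period nor a single group — weigh both effects.
I > Ca: period and group pull opposite ways; the across-period shift dominates (295 vs 2 kJ/mol).
F > I: they share group 17; the group trend gives F the larger value.
Cl > F: this pair runs against the simple trend — see the exception note.
Note the exception: Cl has a higher electron affinity than F, contrary to the simple trend — F's small 2p subshell makes the incoming electron feel strong e⁻–e⁻ repulsion, so Cl actually releases more energy on gaining an electron.
Tabulated electron affinity (kJ/mol): F 328, Cl 349, Ca 2, I 295.
So from lowest to highest: Ca < I < F < Cl.

Ca < I < F < Cl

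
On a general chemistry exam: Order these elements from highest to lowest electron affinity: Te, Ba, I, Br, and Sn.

Atoms with high Z_eff and room in the valence shell (especially the halogens) have the most exothermic electron affinities.
Neither a single period nor a single group — weigh both effects.
Sn > Ba: relative to Ba, both the across-period and down-group shifts push Sn's electron affinity up.
Te > Sn: both are in period 5; the period trend gives Te the larger value.
I > Te: I lies to the right of Te in period 5, so the across-period effect alone puts I higher.
Br > I: they share group 17; the group trend gives Br the larger value.
For reference (kJ/mol): Br 325, Sn 107, Te 190, I 295, Ba 14.
So from highest to lowest: Br > I > Te > Sn > Ba.

Br > I > Te > Sn > Ba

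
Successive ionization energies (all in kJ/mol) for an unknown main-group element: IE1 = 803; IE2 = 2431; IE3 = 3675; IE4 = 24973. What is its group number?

Group 13

Look for the largest jump between consecutive ionization energies: IE4/IE3 ≈ 6.8, far larger than any earlier ratio.
That jump marks the point where a core electron is being removed. So the atom has 3 valence electrons.
A main-group element with 3 valence electrons is in group 13.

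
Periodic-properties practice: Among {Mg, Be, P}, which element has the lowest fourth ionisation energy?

P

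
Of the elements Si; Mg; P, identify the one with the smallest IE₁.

Mg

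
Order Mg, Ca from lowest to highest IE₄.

Ca, Mg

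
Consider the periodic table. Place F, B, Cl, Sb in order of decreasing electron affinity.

Cl, F, Sb, B

B is in period 2, group 13; F is in period 2, group 17; Cl is in period 3, group 17; Sb is in period 5, group 15.
Adding an electron releases more energy for atoms nearer the top right (short of the noble gases).
Neither a single period nor a single group — weigh both effects.
Sb > B: period and group pull opposite ways; the across-period shift dominates (103 vs 27 kJ/mol).
F > Sb: both effects reinforce here, so F is clearly the higher of the two.
Cl > F: this pair runs against the simple trend — see the exception note.
Note the exception: Cl has a higher electron affinity than F, contrary to the simple trend — F's small 2p subshell makes the incoming electron feel strong e⁻–e⁻ repulsion, so Cl actually releases more energy on gaining an electron.
Approximate values (kJ/mol): B 27, F 328, Cl 349, Sb 103.
So from highest to lowest: Cl > F > Sb > B.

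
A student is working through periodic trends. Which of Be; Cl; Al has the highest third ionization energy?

Be

IE_3 is the cost of taking one more electron from the +2 cation: Be²⁺ is the bare [He] core; Cl²⁺ still has 5 valence electrons; Al²⁺ still has 1 valence electron.
Pulling an electron out of a noble-gas core costs far more than removing a remaining valence electron, so Be sits at the high end of IE_3.
Valence configurations: Cl²⁺ [Ne]3s²3p³, Al²⁺ [Ne]3s¹.
The numbers (kJ/mol): Be 14849, Cl 3822, Al 2745.
So the third ionization energies run Al < Cl < Be.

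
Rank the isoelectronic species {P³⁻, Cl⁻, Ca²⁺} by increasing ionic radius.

All of these have 18 electrons, so size is governed by nuclear charge alone: the more protons, the stronger the pull on the same electron cloud, and the smaller the ion.
Nuclear charges: Ca²⁺ (Z=20), Cl⁻ (Z=17), P³⁻ (Z=15).
Smallest to largest: Ca²⁺ < Cl⁻ < P³⁻.

Ca²⁺, Cl⁻, P³⁻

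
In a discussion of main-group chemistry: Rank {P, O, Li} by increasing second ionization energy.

P < O < Li

Consider each +1 ion: P⁺ still has 4 valence electrons; O⁺ still has 5 valence electrons; Li⁺ is the bare [He] core.
Pulling an electron out of a noble-gas core costs far more than removing a remaining valence electron, so Li sits at the high end of IE_2.
Valence configurations: P⁺ [Ne]3s²3p², O⁺ [He]2s²2p³.
Approximate IE_2 values (kJ/mol): P 1907, O 3388, Li 7298.
Putting it together, IE_2: P < O < Li.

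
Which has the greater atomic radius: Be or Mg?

Atomic radius shrinks across a period as nuclear charge pulls the same shell inward, and grows down a group as new shells are added.
All are in group 2, so atomic radius increases down the group.
So Mg has the greater atomic radius (Mg > Be).

Mg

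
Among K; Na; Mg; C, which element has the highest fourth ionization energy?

Mg

The fourth ionization energy removes an electron from the +3 ion. For each element: K³⁺ is already 2 electrons into the core; Na³⁺ is already 2 electrons into the core; Mg³⁺ is already 1 electron into the core; C³⁺ still has 1 valence electron.
Usually core removal costs more than valence removal, but here the competition is close: a tightly held n=2 valence electron can cost more to remove than an n=3 core electron, so the actual values have to decide it.
The numbers (kJ/mol): K 5877, Na 9543, Mg 10543, C 6223.
Putting it together, IE_4: K < C < Na < Mg.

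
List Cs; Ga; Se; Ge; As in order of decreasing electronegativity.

Ga is in period 4, group 13; Ge is in period 4, group 14; As is in period 4, group 15; Se is in period 4, group 16; Cs is in period 6, group 1.
Smaller atoms with higher effective nuclear charge are more electronegative.
Here both period and group differ, so the two effects have to be weighed against each other.
Ga > Cs: relative to Cs, both the across-period and down-group shifts push Ga's electronegativity up.
Ge > Ga: Ge lies to the right of Ga in period 4, so the across-period effect alone puts Ge higher.
As > Ge: both are in period 4; the period trend gives As the larger value.
Se > As: Se lies to the right of As in period 4, so the across-period effect alone puts Se higher.
Tabulated electronegativity (Pauling): Ga 1.81, Ge 2.01, As 2.18, Se 2.55, Cs 0.79.
So from highest to lowest: Se > As > Ge > Ga > Cs.

Se > As > Ge > Ga > Cs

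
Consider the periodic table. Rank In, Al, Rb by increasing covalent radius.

Al, In, Rb

Radius decreases left→right (rising Z_eff, same n) and increases top→bottom (higher n).
These span different periods and groups, so the two trends combine.
In > Al: In sits below Al in group 13, so the down-group effect alone puts In larger.
Rb > In: both are in period 5; the period trend gives Rb the larger value.
For reference (pm): Al 126, Rb 210, In 142.
So from smallest to largest: Al < In < Rb.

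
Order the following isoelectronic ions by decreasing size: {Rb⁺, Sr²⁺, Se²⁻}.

Se²⁻ > Rb⁺ > Sr²⁺

All of these have 36 electrons, so size is governed by nuclear charge alone: the more protons, the stronger the pull on the same electron cloud, and the smaller the ion.
Nuclear charges: Sr²⁺ (Z=38), Rb⁺ (Z=37), Se²⁻ (Z=34).
Largest to smallest: Se²⁻ > Rb⁺ > Sr²⁺.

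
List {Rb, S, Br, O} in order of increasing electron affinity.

EA tends to increase across a period and decrease down a group, though the pattern is less regular than for IE or radius.
Neither a single period nor a single group — weigh both effects.
O > Rb: both effects reinforce here, so O is clearly the higher of the two.
S > O: this pair runs against the simple trend — see the exception note.
Br > S: the two effects oppose for this pair; the across-period effect wins (325 vs 200 kJ/mol).
Note the exception: S has a higher electron affinity than O, contrary to the simple trend — the compact 2p subshell of O repels the added electron more than S's larger 3p does.
For reference (kJ/mol): O 141, S 200, Br 325, Rb 47.
So from lowest to highest: Rb < O < S < Br.

Rb < O < S < Br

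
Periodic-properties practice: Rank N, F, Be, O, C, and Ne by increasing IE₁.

Be < C < O < N < F < Ne

Be is in period 2, group 2; C is in period 2, group 14; N is in period 2, group 15; O is in period 2, group 16; F is in period 2, group 17; Ne is in period 2, group 18.
First ionization energy rises across a period (greater Z_eff holds electrons more tightly) and falls down a group (valence electrons are farther from the nucleus).
All lie in period 2; the across-period trend (first ionization energy increases left to right) applies, with the exception below.
Note the exception: N has a higher first ionization energy than O, contrary to the simple trend — pairing an electron in O's 2p⁴ costs repulsion energy, so O ionizes more easily than half-filled N (2p³).
Approximate values (kJ/mol): Be 900, C 1086, N 1402, O 1314, F 1681, Ne 2081.
So from lowest to highest: Be < C < O < N < F < Ne.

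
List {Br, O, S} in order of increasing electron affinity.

O is in period 2, group 16; S is in period 3, group 16; Br is in period 4, group 17.
Electron affinity generally becomes more exothermic across a period toward the halogens and less exothermic down a group.
Here both period and group differ, so the two effects have to be weighed against each other.
S > O: this pair runs against the simple trend — see the exception note.
Br > S: the two effects oppose for this pair; the across-period effect wins (325 vs 200 kJ/mol).
Note the exception: S has a higher electron affinity than O, contrary to the simple trend — the compact 2p subshell of O repels the added electron more than S's larger 3p does.
Approximate values (kJ/mol): O 141, S 200, Br 325.
So from lowest to highest: O < S < Br.

O < S < Br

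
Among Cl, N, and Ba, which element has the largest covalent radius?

N is in period 2, group 15; Cl is in period 3, group 17; Ba is in period 6, group 2.
Atomic radius shrinks across a period as nuclear charge pulls the same shell inward, and grows down a group as new shells are added.
Neither a single period nor a single group — weigh both effects.
Cl > N: period and group pull opposite ways; the down-group shift dominates (99 vs 71 pm).
Ba > Cl: both effects reinforce here, so Ba is clearly the larger of the two.
Tabulated atomic radius (pm): N 71, Cl 99, Ba 196.
The largest covalent radius among these belongs to Ba.

Ba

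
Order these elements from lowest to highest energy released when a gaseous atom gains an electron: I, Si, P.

P < Si < I

Si is in period 3, group 14; P is in period 3, group 15; I is in period 5, group 17.
Atoms with high Z_eff and room in the valence shell (especially the halogens) have the most exothermic electron affinities.
Here both period and group differ, so the two effects have to be weighed against each other.
Si > P: this pair runs against the simple trend — see the exception note.
I > Si: period and group pull opposite ways; the across-period shift dominates (295 vs 134 kJ/mol).
Note the exception: Si has a higher electron affinity than P, contrary to the simple trend — adding an electron to P's half-filled 3p³ is unfavourable, so Si (3p²) has the more exothermic EA.
Approximate values (kJ/mol): Si 134, P 72, I 295.
So from lowest to highest: P < Si < I.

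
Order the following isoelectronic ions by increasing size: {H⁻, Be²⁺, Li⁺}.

Be²⁺ < Li⁺ < H⁻

All of these have 2 electrons, so size is governed by nuclear charge alone: the more protons, the stronger the pull on the same electron cloud, and the smaller the ion.
Nuclear charges: Be²⁺ (Z=4), Li⁺ (Z=3), H⁻ (Z=1).
Smallest to largest: Be²⁺ < Li⁺ < H⁻.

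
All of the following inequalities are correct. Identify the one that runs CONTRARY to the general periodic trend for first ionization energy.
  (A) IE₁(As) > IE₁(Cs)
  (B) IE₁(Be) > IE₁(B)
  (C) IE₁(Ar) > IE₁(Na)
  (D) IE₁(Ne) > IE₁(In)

(B)

The general trend: first ionization energy increases across a period and decreases down a group.
(A) As (period 4, group 15) vs Cs (period 6, group 1): the stated order agrees with the simple trend.
(B) Be (period 2, group 2) vs B (period 2, group 13): the stated order contradicts the simple trend.
(C) Ar (period 3, group 18) vs Na (period 3, group 1): the stated order agrees with the simple trend.
(D) Ne (period 2, group 18) vs In (period 5, group 13): the stated order agrees with the simple trend.
The exception is (B): removing B's lone 2p electron is easier than breaking Be's filled 2s².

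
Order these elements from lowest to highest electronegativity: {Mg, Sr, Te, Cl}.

Sr, Mg, Te, Cl

Mg is in period 3, group 2; Cl is in period 3, group 17; Sr is in period 5, group 2; Te is in period 5, group 16.
Smaller atoms with higher effective nuclear charge are more electronegative.
These span different periods and groups, so the two trends combine.
Mg > Sr: they share group 2; the group trend gives Mg the larger value.
Te > Mg: period and group pull opposite ways; the across-period shift dominates (2.10 vs 1.31).
Cl > Te: relative to Te, both the across-period and down-group shifts push Cl's electronegativity up.
Approximate values (Pauling): Mg 1.31, Cl 3.16, Sr 0.95, Te 2.10.
So from lowest to highest: Sr < Mg < Te < Cl.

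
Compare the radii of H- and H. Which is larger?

Forming H- adds 1 electron to H. More electron–electron repulsion in the same shell, with unchanged nuclear charge, lets the cloud expand.
An anion is larger than its parent atom: H- > H.

H-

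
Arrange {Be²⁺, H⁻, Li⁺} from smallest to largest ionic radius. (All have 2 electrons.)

Be²⁺ < Li⁺ < H⁻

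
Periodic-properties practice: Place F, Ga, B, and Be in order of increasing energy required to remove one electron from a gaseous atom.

Ga < B < Be < F

First ionization energy rises across a period (greater Z_eff holds electrons more tightly) and falls down a group (valence electrons are farther from the nucleus).
Here both period and group differ, so the two effects have to be weighed against each other.
B > Ga: B sits above Ga in group 13, so the down-group effect alone puts B higher.
Be > B: this pair runs against the simple trend — see the exception note.
F > Be: both are in period 2; the period trend gives F the larger value.
Note the exception: Be has a higher first ionization energy than B, contrary to the simple trend — removing B's lone 2p electron is easier than breaking Be's filled 2s².
For reference (kJ/mol): Be 900, B 801, F 1681, Ga 579.
So from lowest to highest: Ga < B < Be < F.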